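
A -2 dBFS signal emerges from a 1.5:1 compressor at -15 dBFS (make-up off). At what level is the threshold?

Let T be the threshold. Output overshoot = (input overshoot)/R, so -15 − T = (-2 − T)/1.5.
1.5·(-15 − T) = -2 − T → 0.5·T = -22.5 − (-2) = -20.5.
T = -20.5/0.5 = -41 dBFS.

-41 dBFS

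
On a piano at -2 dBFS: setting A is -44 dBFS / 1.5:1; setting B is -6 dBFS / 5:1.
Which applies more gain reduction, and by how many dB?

A, by 10.8 dB

A: GR = 42 − 42/1.5 = 14 dB.
B: GR = 4 − 4/5 = 3.2 dB.
A applies 10.8 dB more gain reduction.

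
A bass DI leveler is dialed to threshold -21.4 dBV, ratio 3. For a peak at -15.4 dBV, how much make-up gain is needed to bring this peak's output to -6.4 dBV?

13 dB

Without make-up, output = threshold + overshoot/3 = -21.4 + 2 = -19.4 dBV.
Gap to target: 13 dB.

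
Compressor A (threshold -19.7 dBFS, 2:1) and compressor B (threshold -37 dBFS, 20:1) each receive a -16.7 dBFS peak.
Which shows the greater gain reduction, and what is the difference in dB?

B, by 17.785 dB

A: overshoot 3 dB → output overshoot 1.5 dB → GR 1.5 dB.
B: overshoot 20.3 dB → output overshoot 1.015 dB → GR 19.285 dB.
B reduces 17.785 dB more.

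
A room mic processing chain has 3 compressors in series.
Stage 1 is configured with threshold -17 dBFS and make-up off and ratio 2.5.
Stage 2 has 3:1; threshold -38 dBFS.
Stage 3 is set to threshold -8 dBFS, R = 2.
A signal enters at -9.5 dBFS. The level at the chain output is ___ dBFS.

Stage 1: overshoot 7.5 dB → 7.5/2.5 = 3 dB → -14 dBFS.
Stage 2: -14 dBFS is 24 dB over -38 dBFS; at 3:1 that becomes 8 dB over, giving -30 dBFS.
Stage 3: -30 dBFS ≤ -8 dBFS, so stage 3 doesn't engage; output -30 dBFS.

-30 dBFS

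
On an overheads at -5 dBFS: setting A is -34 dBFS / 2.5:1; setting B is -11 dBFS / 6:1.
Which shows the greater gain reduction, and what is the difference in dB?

A, by 12.4 dB

A: GR = 29 − 29/2.5 = 17.4 dB.
B: GR = 6 − 6/6 = 5 dB.
Difference: 12.4 dB in favour of A.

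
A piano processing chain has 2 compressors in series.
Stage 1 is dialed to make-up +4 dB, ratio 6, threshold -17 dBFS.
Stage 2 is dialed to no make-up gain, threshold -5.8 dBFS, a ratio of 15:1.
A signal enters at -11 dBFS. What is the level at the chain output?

-12 dBFS

Stage 1: 6 dB above -17 dBFS, reduced 6:1 to 1 dB above → -16 dBFS; +4 dB make-up → -12 dBFS.
Stage 2: below threshold (-12 ≤ -5.8); passes unchanged; output -12 dBFS.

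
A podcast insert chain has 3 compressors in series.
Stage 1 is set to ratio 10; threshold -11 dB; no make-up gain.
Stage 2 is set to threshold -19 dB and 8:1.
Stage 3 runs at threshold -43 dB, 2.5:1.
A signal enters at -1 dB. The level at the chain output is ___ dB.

Stage 1: -1 dB is 10 dB over -11 dB; at 10:1 that becomes 1 dB over, giving -10 dB.
Stage 2: overshoot 9 dB → 9/8 = 1.125 dB → -17.875 dB.
Stage 3: -17.875 dB is 25.125 dB over -43 dB; at 2.5:1 that becomes 10.05 dB over, giving -32.95 dB.

-32.95 dB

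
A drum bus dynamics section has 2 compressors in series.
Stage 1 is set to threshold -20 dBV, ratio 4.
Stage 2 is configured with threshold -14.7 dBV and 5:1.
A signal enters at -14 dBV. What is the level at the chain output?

-18.5 dBV

Stage 1: overshoot 6 dB → 6/4 = 1.5 dB → -18.5 dBV.
Stage 2: -18.5 dBV is at or below the -14.7 dBV threshold — no compression; output -18.5 dBV.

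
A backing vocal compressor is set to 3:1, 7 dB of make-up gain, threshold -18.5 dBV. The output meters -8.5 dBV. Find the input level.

-9.5 dBV

Before make-up, the level was -8.5 − 7 = -15.5 dBV.
Post-compression overshoot = -15.5 − (-18.5) = 3 dB.
Input overshoot = R × output overshoot = 9 dB → input = -18.5 + 9 = -9.5 dBV.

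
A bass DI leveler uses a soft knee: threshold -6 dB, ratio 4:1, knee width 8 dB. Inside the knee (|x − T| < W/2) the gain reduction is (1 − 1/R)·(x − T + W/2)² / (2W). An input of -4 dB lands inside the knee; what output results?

-5.6875 dB

x − T + W/2 = -4 − (-6) + 4 = 6.
GR = (1 − 1/4) × 6² / 16 = 0.75 × 36 / 16 = 1.6875 dB.
Output = -4 − 1.6875 = -5.6875 dB.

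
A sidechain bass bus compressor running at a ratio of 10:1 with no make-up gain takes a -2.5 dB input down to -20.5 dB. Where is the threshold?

Let T be the threshold. Output overshoot = (input overshoot)/R, so -20.5 − T = (-2.5 − T)/10.
10·(-20.5 − T) = -2.5 − T → 9·T = -205 − (-2.5) = -202.5.
T = -202.5/9 = -22.5 dB.

-22.5 dB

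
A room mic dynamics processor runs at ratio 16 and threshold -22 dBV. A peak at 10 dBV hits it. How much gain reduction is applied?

30 dB

The signal is 32 dB above threshold.
At 16:1, output sits 32/16 = 2 dB above threshold.
So the signal is attenuated by 32 − 2 = 30 dB.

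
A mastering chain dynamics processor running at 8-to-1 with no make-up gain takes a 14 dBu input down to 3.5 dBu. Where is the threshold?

2 dBu

Let T be the threshold. Output overshoot = (input overshoot)/R, so 3.5 − T = (14 − T)/8.
8·(3.5 − T) = 14 − T → 7·T = 28 − 14 = 14.
T = 14/7 = 2 dBu.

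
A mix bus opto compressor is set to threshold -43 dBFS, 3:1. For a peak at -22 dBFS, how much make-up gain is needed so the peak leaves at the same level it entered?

14 dB

Without make-up, output = threshold + overshoot/3 = -43 + 7 = -36 dBFS.
Gap to target: 14 dB.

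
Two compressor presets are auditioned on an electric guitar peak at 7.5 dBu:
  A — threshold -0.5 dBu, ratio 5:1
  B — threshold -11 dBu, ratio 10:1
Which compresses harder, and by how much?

B, by 10.25 dB

A: GR = 8 − 8/5 = 6.4 dB.
B: GR = 18.5 − 18.5/10 = 16.65 dB.
Difference: 10.25 dB in favour of B.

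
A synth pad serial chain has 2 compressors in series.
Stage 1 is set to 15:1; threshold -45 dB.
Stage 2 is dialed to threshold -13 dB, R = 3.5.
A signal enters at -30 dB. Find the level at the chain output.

-44 dB

Stage 1: -30 dB is 15 dB over -45 dB; at 15:1 that becomes 1 dB over, giving -44 dB.
Stage 2: below threshold (-44 ≤ -13); passes unchanged; output -44 dB.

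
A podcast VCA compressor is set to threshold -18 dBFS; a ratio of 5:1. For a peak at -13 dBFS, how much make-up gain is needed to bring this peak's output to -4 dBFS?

Overshoot 5 dB → 5/5 = 1 dB after compression, so the compressed level is -18 + 1 = -17 dBFS.
Make-up = target − compressed = -4 − (-17) = 13 dB.

13 dB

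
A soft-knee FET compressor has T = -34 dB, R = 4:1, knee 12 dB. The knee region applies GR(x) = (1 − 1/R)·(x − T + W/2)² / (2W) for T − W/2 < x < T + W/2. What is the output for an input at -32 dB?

x − T + W/2 = -32 − (-34) + 6 = 8.
GR = (1 − 1/4) × 8² / 24 = 0.75 × 64 / 24 = 2 dB.
Output = -32 − 2 = -34 dB.

-34 dB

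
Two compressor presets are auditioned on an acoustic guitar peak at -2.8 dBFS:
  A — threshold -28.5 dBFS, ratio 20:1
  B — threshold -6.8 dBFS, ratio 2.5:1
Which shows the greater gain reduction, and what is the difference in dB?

A, by 22.015 dB

A: GR = 25.7 − 25.7/20 = 24.415 dB.
B: GR = 4 − 4/2.5 = 2.4 dB.
A applies 22.015 dB more gain reduction.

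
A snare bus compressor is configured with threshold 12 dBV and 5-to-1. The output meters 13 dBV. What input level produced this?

The compressed level sits 13 − 12 = 1 dB over threshold.
Before 5:1 compression the overshoot was 1 × 5 = 5 dB, so input = 12 + 5 = 17 dBV.

17 dBV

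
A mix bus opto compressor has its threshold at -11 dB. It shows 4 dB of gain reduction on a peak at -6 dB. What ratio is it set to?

5:1

Input overshoot = -6 − (-11) = 5 dB.
Output overshoot = 5 − 4 = 1 dB.
Ratio = input overshoot / output overshoot = 5 / 1 = 5.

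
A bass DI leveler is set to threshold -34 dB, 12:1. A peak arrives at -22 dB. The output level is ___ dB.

-33 dB

-22 dB sits 12 dB over threshold.
12:1 compression reduces that to 12/12 = 1 dB over.
So the level is -34 + 1 = -33 dB.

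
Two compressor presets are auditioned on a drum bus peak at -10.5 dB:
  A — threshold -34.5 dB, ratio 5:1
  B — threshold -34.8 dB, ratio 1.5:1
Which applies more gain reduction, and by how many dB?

A: overshoot 24 dB → output overshoot 4.8 dB → GR 19.2 dB.
B: overshoot 24.3 dB → output overshoot 16.2 dB → GR 8.1 dB.
A reduces 11.1 dB more.

A, by 11.1 dB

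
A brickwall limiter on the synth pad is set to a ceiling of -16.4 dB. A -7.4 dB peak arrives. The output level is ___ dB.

A brickwall limiter is an ∞:1 compressor: any input above the ceiling is clamped to -16.4 dB.

-16.4 dB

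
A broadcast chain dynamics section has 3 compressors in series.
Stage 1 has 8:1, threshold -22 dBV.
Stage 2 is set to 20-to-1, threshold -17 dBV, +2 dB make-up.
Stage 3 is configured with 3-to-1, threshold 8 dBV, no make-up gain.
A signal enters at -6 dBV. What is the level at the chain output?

-18 dBV

Stage 1: 16 dB above -22 dBV, reduced 8:1 to 2 dB above → -20 dBV.
Stage 2: -20 dBV ≤ -17 dBV, so stage 2 doesn't engage; make-up brings it to -18 dBV.
Stage 3: -18 dBV ≤ 8 dBV, so stage 3 doesn't engage; output -18 dBV.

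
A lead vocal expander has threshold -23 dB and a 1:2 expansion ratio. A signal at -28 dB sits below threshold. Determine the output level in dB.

-33 dB

Undershoot = (-23) − (-28) = 5 dB.
At 1:2, that expands to 10 dB under threshold.
Output = -23 − 10 = -33 dB.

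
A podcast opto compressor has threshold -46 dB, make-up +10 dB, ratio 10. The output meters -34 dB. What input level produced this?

-26 dB

Stripping the +10 dB make-up gives -44 dB at the gain stage.
That's 2 dB above the -46 dB threshold.
Input overshoot = R × output overshoot = 20 dB → input = -46 + 20 = -26 dB.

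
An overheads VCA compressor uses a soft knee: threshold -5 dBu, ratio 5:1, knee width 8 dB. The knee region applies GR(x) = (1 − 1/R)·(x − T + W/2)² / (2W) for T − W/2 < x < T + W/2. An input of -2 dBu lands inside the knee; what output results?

x − T + W/2 = -2 − (-5) + 4 = 7.
GR = (1 − 1/5) × 7² / 16 = 0.8 × 49 / 16 = 2.45 dB.
Output = -2 − 2.45 = -4.45 dBu.

-4.45 dBu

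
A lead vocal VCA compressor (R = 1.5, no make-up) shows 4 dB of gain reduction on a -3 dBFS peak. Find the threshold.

Let T be the threshold. Output overshoot = (input overshoot)/R, so -7 − T = (-3 − T)/1.5.
1.5·(-7 − T) = -3 − T → 0.5·T = -10.5 − (-3) = -7.5.
T = -7.5/0.5 = -15 dBFS.

-15 dBFS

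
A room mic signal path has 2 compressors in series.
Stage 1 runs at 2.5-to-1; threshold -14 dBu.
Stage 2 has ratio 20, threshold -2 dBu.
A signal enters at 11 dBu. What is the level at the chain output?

Stage 1: 11 dBu is 25 dB over -14 dBu; at 2.5:1 that becomes 10 dB over, giving -4 dBu.
Stage 2: -4 dBu ≤ -2 dBu, so stage 2 doesn't engage; output -4 dBu.

-4 dBu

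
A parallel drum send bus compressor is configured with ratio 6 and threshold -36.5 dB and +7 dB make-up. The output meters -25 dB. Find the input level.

-9.5 dB

Remove make-up: -25 − 7 = -32 dB.
That's 4.5 dB above the -36.5 dB threshold.
Undo the ratio: input overshoot = 4.5 × 6 = 27 dB, giving input = -9.5 dB.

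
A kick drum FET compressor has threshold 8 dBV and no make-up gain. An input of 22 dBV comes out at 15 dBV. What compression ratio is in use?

Input overshoot = 22 − 8 = 14 dB; output overshoot = 15 − 8 = 7 dB.
Ratio = 14 / 7 = 2.

2:1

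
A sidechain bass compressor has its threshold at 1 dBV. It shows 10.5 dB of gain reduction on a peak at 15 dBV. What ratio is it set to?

Input overshoot = 15 − 1 = 14 dB.
Output overshoot = 14 − 10.5 = 3.5 dB.
Ratio = input overshoot / output overshoot = 14 / 3.5 = 4.

4:1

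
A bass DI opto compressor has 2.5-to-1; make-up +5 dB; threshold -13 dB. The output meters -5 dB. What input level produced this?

Before make-up, the level was -5 − 5 = -10 dB.
The compressed level sits -10 − (-13) = 3 dB over threshold.
Before 2.5:1 compression the overshoot was 3 × 2.5 = 7.5 dB, so input = -13 + 7.5 = -5.5 dB.

-5.5 dB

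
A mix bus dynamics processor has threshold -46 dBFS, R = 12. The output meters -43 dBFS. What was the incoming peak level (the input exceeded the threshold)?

-10 dBFS

That's 3 dB above the -46 dBFS threshold.
Input overshoot = R × output overshoot = 36 dB → input = -46 + 36 = -10 dBFS.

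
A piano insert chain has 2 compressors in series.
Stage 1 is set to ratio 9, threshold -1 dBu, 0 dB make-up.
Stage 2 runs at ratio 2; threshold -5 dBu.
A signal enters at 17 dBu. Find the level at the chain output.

Stage 1: 18 dB above -1 dBu, reduced 9:1 to 2 dB above → 1 dBu.
Stage 2: 6 dB above -5 dBu, reduced 2:1 to 3 dB above → -2 dBu.

-2 dBu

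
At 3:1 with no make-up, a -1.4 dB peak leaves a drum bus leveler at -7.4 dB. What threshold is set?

-10.4 dB

Let T be the threshold. Output overshoot = (input overshoot)/R, so -7.4 − T = (-1.4 − T)/3.
3·(-7.4 − T) = -1.4 − T → 2·T = -22.2 − (-1.4) = -20.8.
T = -20.8/2 = -10.4 dB.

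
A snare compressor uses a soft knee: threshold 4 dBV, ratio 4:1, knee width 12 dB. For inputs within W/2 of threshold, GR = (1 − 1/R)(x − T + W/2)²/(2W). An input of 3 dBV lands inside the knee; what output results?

x − T + W/2 = 3 − 4 + 6 = 5.
GR = (1 − 1/4) × 5² / 24 = 0.75 × 25 / 24 = 0.78125 dB.
Output = 3 − 0.78125 = 2.21875 dBV.

2.21875 dBV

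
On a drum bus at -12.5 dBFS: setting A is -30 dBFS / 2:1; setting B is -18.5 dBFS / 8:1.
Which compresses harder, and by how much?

A, by 3.5 dB

A: overshoot 17.5 dB → output overshoot 8.75 dB → GR 8.75 dB.
B: overshoot 6 dB → output overshoot 0.75 dB → GR 5.25 dB.
Difference: 3.5 dB in favour of A.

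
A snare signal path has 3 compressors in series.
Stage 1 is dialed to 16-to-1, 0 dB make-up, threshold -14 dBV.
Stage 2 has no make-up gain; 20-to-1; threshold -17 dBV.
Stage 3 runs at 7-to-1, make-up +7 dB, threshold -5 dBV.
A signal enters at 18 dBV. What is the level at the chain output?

-9.75 dBV

Stage 1: overshoot 32 dB → 32/16 = 2 dB → -12 dBV.
Stage 2: overshoot 5 dB → 5/20 = 0.25 dB → -16.75 dBV.
Stage 3: -16.75 dBV is at or below the -5 dBV threshold — no compression; make-up brings it to -9.75 dBV.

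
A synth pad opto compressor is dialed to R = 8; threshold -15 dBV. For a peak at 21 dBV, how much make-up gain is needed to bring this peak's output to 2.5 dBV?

13 dB

Without make-up, output = threshold + overshoot/8 = -15 + 4.5 = -10.5 dBV.
Gap to target: 13 dB.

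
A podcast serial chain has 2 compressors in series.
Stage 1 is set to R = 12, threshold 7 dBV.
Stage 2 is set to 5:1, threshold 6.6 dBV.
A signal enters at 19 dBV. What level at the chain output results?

6.88 dBV

Stage 1: overshoot 12 dB → 12/12 = 1 dB → 8 dBV.
Stage 2: overshoot 1.4 dB → 1.4/5 = 0.28 dB → 6.88 dBV.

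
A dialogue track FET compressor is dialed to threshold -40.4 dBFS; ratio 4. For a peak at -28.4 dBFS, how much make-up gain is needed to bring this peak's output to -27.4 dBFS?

Overshoot 12 dB → 12/4 = 3 dB after compression, so the compressed level is -40.4 + 3 = -37.4 dBFS.
Make-up = target − compressed = -27.4 − (-37.4) = 10 dB.

10 dB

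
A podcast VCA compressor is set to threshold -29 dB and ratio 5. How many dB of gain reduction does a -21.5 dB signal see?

6 dB

Overshoot = -21.5 − (-29) = 7.5 dB.
At 5:1, output sits 7.5/5 = 1.5 dB above threshold.
So the signal is attenuated by 7.5 − 1.5 = 6 dB.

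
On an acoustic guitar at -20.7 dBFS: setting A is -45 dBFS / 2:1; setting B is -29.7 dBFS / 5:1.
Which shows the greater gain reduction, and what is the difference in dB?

A, by 4.95 dB

A: 24.3 dB over, compressed to 12.15 dB over, so 12.15 dB of GR.
B: 9 dB over, compressed to 1.8 dB over, so 7.2 dB of GR.
Difference: 4.95 dB in favour of A.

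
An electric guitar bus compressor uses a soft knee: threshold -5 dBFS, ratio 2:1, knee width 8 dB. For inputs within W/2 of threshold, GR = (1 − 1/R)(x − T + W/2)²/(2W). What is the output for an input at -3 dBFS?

x − T + W/2 = -3 − (-5) + 4 = 6.
GR = (1 − 1/2) × 6² / 16 = 0.5 × 36 / 16 = 1.125 dB.
Output = -3 − 1.125 = -4.125 dBFS.

-4.125 dBFS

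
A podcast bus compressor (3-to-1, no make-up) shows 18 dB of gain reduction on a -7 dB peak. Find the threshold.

-34 dB

Let T be the threshold. Output overshoot = (input overshoot)/R, so -25 − T = (-7 − T)/3.
3·(-25 − T) = -7 − T → 2·T = -75 − (-7) = -68.
T = -68/2 = -34 dB.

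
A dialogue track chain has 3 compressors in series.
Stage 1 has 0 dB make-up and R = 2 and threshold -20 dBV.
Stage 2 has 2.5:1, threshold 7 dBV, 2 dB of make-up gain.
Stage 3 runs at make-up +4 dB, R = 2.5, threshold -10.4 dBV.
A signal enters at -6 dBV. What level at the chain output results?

Stage 1: -6 dBV is 14 dB over -20 dBV; at 2:1 that becomes 7 dB over, giving -13 dBV.
Stage 2: -13 dBV is at or below the 7 dBV threshold — no compression; make-up brings it to -11 dBV.
Stage 3: -11 dBV is at or below the -10.4 dBV threshold — no compression; make-up brings it to -7 dBV.

-7 dBV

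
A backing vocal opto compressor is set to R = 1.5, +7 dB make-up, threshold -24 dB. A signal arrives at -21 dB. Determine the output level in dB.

-15 dB

Overshoot: -21 − (-24) = 3 dB.
The 3 dB excess becomes 2 dB after 1.5:1 reduction.
Output = -24 + 2 = -22 dB; make-up adds 7 dB, giving -15 dB.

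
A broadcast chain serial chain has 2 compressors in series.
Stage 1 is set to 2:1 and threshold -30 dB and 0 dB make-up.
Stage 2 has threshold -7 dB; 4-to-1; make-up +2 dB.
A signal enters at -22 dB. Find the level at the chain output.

-24 dB

Stage 1: -22 dB is 8 dB over -30 dB; at 2:1 that becomes 4 dB over, giving -26 dB.
Stage 2: -26 dB is at or below the -7 dB threshold — no compression; make-up brings it to -24 dB.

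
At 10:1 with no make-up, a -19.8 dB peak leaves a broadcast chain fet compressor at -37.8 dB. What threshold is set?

-39.8 dB

Input is 20 dB above T (since output overshoot × R = input overshoot: (-37.8 − T)·10 = -19.8 − T gives T = -39.8 dB).
Check: -39.8 + (-19.8 − (-39.8))/10 = -39.8 + 2 = -37.8 dB. ✓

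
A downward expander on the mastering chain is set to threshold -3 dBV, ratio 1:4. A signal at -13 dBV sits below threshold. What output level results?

-43 dBV

Undershoot = (-3) − (-13) = 10 dB.
At 1:4, that expands to 40 dB under threshold.
Output = -3 − 40 = -43 dBV.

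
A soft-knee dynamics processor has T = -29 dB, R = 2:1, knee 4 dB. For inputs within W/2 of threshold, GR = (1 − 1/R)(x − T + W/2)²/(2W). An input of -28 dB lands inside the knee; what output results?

-28.5625 dB

x − T + W/2 = -28 − (-29) + 2 = 3.
GR = (1 − 1/2) × 3² / 8 = 0.5 × 9 / 8 = 0.5625 dB.
Output = -28 − 0.5625 = -28.5625 dB.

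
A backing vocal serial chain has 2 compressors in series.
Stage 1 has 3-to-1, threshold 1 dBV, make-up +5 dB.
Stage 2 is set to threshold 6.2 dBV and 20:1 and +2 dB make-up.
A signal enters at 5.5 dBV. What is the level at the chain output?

Stage 1: overshoot 4.5 dB → 4.5/3 = 1.5 dB → 2.5 dBV; +5 dB make-up → 7.5 dBV.
Stage 2: overshoot 1.3 dB → 1.3/20 = 0.065 dB → 6.265 dBV; +2 dB make-up → 8.265 dBV.

8.265 dBV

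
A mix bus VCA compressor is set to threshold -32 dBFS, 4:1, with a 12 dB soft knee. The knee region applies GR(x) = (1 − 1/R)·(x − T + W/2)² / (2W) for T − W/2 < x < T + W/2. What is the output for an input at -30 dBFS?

-32 dBFS

x − T + W/2 = -30 − (-32) + 6 = 8.
GR = (1 − 1/4) × 8² / 24 = 0.75 × 64 / 24 = 2 dB.
Output = -30 − 2 = -32 dBFS.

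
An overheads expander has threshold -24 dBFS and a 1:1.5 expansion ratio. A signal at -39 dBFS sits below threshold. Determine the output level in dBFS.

Undershoot = (-24) − (-39) = 15 dB.
At 1:1.5, that expands to 22.5 dB under threshold.
Output = -24 − 22.5 = -46.5 dBFS.

-46.5 dBFS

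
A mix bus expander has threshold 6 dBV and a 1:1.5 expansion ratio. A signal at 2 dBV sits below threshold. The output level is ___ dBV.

0 dBV

The input is 4 dB below the 6 dBV threshold.
A 1:1.5 expander multiplies undershoot by 1.5: 4 × 1.5 = 6 dB below threshold.
Output = 6 − 6 = 0 dBV.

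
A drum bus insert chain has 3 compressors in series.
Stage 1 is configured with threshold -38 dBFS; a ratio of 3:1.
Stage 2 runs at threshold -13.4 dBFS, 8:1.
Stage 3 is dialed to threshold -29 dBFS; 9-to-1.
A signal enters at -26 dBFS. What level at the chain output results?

-34 dBFS

Stage 1: -26 dBFS is 12 dB over -38 dBFS; at 3:1 that becomes 4 dB over, giving -34 dBFS.
Stage 2: -34 dBFS ≤ -13.4 dBFS, so stage 2 doesn't engage; output -34 dBFS.
Stage 3: -34 dBFS is at or below the -29 dBFS threshold — no compression; output -34 dBFS.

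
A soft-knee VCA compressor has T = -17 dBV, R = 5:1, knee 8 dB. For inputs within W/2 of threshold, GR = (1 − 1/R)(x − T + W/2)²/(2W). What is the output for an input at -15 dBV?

-16.8 dBV

x − T + W/2 = -15 − (-17) + 4 = 6.
GR = (1 − 1/5) × 6² / 16 = 0.8 × 36 / 16 = 1.8 dB.
Output = -15 − 1.8 = -16.8 dBV.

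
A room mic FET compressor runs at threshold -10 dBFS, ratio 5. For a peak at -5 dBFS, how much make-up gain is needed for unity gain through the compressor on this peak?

Without make-up, output = threshold + overshoot/5 = -10 + 1 = -9 dBFS.
Gap to target: 4 dB.

4 dB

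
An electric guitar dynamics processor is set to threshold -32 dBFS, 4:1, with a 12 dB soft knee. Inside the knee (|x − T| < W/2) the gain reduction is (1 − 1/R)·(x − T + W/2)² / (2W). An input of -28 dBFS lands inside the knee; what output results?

-31.125 dBFS

x − T + W/2 = -28 − (-32) + 6 = 10.
GR = (1 − 1/4) × 10² / 24 = 0.75 × 100 / 24 = 3.125 dB.
Output = -28 − 3.125 = -31.125 dBFS.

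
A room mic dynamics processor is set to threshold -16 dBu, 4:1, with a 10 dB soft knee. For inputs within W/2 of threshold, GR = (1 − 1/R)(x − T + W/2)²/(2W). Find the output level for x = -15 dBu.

-16.35 dBu

x − T + W/2 = -15 − (-16) + 5 = 6.
GR = (1 − 1/4) × 6² / 20 = 0.75 × 36 / 20 = 1.35 dB.
Output = -15 − 1.35 = -16.35 dBu.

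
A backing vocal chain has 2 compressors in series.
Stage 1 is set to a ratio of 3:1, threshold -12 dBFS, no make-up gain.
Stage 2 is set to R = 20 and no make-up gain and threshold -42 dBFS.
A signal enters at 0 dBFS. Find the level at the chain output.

Stage 1: 0 dBFS is 12 dB over -12 dBFS; at 3:1 that becomes 4 dB over, giving -8 dBFS.
Stage 2: -8 dBFS is 34 dB over -42 dBFS; at 20:1 that becomes 1.7 dB over, giving -40.3 dBFS.

-40.3 dBFS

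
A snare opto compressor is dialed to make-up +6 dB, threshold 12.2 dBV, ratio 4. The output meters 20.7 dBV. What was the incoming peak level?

22.2 dBV

Before make-up, the level was 20.7 − 6 = 14.7 dBV.
That's 2.5 dB above the 12.2 dBV threshold.
Input overshoot = R × output overshoot = 10 dB → input = 12.2 + 10 = 22.2 dBV.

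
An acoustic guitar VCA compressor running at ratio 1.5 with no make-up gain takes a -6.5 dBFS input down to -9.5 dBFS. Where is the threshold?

Let T be the threshold. Output overshoot = (input overshoot)/R, so -9.5 − T = (-6.5 − T)/1.5.
1.5·(-9.5 − T) = -6.5 − T → 0.5·T = -14.25 − (-6.5) = -7.75.
T = -7.75/0.5 = -15.5 dBFS.

-15.5 dBFS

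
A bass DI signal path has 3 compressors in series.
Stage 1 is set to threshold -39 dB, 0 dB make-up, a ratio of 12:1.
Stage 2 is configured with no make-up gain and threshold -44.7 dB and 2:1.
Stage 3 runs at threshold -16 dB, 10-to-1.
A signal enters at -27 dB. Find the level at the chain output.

-41.35 dB

Stage 1: overshoot 12 dB → 12/12 = 1 dB → -38 dB.
Stage 2: -38 dB is 6.7 dB over -44.7 dB; at 2:1 that becomes 3.35 dB over, giving -41.35 dB.
Stage 3: below threshold (-41.35 ≤ -16); passes unchanged; output -41.35 dB.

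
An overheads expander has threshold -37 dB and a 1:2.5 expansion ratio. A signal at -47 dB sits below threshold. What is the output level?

-62 dB

Below threshold, a 1:2.5 expander applies gain = (2.5−1)×(T − x) of attenuation.
(2.5−1) × 10 = 15 dB, so output = -47 − 15 = -62 dB.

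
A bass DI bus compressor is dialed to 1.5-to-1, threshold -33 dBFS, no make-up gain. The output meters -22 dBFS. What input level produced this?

-16.5 dBFS

The compressed level sits -22 − (-33) = 11 dB over threshold.
Input overshoot = R × output overshoot = 16.5 dB → input = -33 + 16.5 = -16.5 dBFS.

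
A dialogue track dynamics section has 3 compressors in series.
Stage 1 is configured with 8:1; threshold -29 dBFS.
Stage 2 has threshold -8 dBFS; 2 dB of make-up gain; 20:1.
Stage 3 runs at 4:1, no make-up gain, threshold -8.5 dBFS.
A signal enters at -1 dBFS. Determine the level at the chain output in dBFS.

Stage 1: -1 dBFS is 28 dB over -29 dBFS; at 8:1 that becomes 3.5 dB over, giving -25.5 dBFS.
Stage 2: -25.5 dBFS is at or below the -8 dBFS threshold — no compression; make-up brings it to -23.5 dBFS.
Stage 3: -23.5 dBFS is at or below the -8.5 dBFS threshold — no compression; output -23.5 dBFS.

-23.5 dBFS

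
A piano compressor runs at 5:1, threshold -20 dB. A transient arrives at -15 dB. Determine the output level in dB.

-19 dB

-15 dB sits 5 dB over threshold.
At 5:1 the overshoot is divided by 5, leaving 1 dB above threshold.
That puts the output at -19 dB.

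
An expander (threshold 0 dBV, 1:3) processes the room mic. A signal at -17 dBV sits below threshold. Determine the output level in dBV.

-51 dBV

Undershoot = 0 − (-17) = 17 dB.
At 1:3, that expands to 51 dB under threshold.
Output = 0 − 51 = -51 dBV.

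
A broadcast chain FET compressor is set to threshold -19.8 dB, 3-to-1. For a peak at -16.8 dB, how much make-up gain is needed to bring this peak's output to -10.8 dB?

Overshoot 3 dB → 3/3 = 1 dB after compression, so the compressed level is -19.8 + 1 = -18.8 dB.
Make-up = target − compressed = -10.8 − (-18.8) = 8 dB.

8 dB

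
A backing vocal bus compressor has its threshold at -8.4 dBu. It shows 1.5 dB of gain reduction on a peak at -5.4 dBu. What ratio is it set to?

Input overshoot = -5.4 − (-8.4) = 3 dB.
Output overshoot = 3 − 1.5 = 1.5 dB.
Ratio = input overshoot / output overshoot = 3 / 1.5 = 2.

2:1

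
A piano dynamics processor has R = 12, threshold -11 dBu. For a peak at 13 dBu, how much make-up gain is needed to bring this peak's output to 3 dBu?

12 dB

Without make-up, output = threshold + overshoot/12 = -11 + 2 = -9 dBu.
Gap to target: 12 dB.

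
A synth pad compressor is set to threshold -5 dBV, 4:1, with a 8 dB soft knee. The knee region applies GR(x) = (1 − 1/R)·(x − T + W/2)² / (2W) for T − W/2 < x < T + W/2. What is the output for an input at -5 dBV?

x − T + W/2 = -5 − (-5) + 4 = 4.
GR = (1 − 1/4) × 4² / 16 = 0.75 × 16 / 16 = 0.75 dB.
Output = -5 − 0.75 = -5.75 dBV.

-5.75 dBV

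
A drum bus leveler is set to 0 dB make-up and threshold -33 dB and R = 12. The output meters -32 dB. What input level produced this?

The compressed level sits -32 − (-33) = 1 dB over threshold.
Before 12:1 compression the overshoot was 1 × 12 = 12 dB, so input = -33 + 12 = -21 dB.

-21 dB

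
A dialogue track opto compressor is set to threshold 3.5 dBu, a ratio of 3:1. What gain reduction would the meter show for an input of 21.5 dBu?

12 dB

21.5 dBu exceeds the threshold by 18 dB.
A 3:1 ratio leaves 6 dB of that excess.
So the signal is attenuated by 18 − 6 = 12 dB.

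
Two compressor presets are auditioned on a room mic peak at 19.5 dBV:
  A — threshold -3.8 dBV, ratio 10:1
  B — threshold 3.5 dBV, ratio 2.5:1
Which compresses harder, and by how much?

A, by 11.37 dB

A: GR = 23.3 − 23.3/10 = 20.97 dB.
B: GR = 16 − 16/2.5 = 9.6 dB.
Difference: 11.37 dB in favour of A.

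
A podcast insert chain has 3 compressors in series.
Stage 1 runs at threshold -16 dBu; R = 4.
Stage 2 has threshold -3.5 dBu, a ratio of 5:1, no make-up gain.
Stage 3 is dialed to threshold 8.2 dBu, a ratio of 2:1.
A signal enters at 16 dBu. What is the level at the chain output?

-8 dBu

Stage 1: 32 dB above -16 dBu, reduced 4:1 to 8 dB above → -8 dBu.
Stage 2: -8 dBu ≤ -3.5 dBu, so stage 2 doesn't engage; output -8 dBu.
Stage 3: -8 dBu ≤ 8.2 dBu, so stage 3 doesn't engage; output -8 dBu.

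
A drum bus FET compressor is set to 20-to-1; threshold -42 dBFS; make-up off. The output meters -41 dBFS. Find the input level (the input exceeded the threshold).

Post-compression overshoot = -41 − (-42) = 1 dB.
Input overshoot = R × output overshoot = 20 dB → input = -42 + 20 = -22 dBFS.

-22 dBFS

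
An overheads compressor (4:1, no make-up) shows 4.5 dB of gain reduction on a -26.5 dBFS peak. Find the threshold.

-32.5 dBFS

Input is 6 dB above T (since output overshoot × R = input overshoot: (-31 − T)·4 = -26.5 − T gives T = -32.5 dBFS).
Check: -32.5 + (-26.5 − (-32.5))/4 = -32.5 + 1.5 = -31 dBFS. ✓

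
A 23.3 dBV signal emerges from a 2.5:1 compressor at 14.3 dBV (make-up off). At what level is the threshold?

8.3 dBV

Let T be the threshold. Output overshoot = (input overshoot)/R, so 14.3 − T = (23.3 − T)/2.5.
2.5·(14.3 − T) = 23.3 − T → 1.5·T = 35.75 − 23.3 = 12.45.
T = 12.45/1.5 = 8.3 dBV.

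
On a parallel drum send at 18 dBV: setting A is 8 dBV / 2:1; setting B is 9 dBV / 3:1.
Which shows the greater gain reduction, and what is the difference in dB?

A: 10 dB over, compressed to 5 dB over, so 5 dB of GR.
B: 9 dB over, compressed to 3 dB over, so 6 dB of GR.
B reduces 1 dB more.

B, by 1 dB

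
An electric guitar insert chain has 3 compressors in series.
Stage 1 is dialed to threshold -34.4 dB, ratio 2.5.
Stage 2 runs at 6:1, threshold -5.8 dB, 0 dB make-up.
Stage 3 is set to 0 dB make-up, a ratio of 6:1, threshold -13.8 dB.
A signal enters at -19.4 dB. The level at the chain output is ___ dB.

Stage 1: 15 dB above -34.4 dB, reduced 2.5:1 to 6 dB above → -28.4 dB.
Stage 2: -28.4 dB ≤ -5.8 dB, so stage 2 doesn't engage; output -28.4 dB.
Stage 3: -28.4 dB is at or below the -13.8 dB threshold — no compression; output -28.4 dB.

-28.4 dB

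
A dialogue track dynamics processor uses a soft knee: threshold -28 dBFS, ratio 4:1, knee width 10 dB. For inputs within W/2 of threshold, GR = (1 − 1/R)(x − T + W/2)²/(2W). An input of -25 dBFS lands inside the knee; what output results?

x − T + W/2 = -25 − (-28) + 5 = 8.
GR = (1 − 1/4) × 8² / 20 = 0.75 × 64 / 20 = 2.4 dB.
Output = -25 − 2.4 = -27.4 dBFS.

-27.4 dBFS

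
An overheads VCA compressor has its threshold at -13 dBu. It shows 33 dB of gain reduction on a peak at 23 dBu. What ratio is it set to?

12:1

Input overshoot = 23 − (-13) = 36 dB.
Output overshoot = 36 − 33 = 3 dB.
Ratio = input overshoot / output overshoot = 36 / 3 = 12.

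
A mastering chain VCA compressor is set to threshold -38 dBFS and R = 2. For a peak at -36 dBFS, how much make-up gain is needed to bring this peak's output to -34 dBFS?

Overshoot 2 dB → 2/2 = 1 dB after compression, so the compressed level is -38 + 1 = -37 dBFS.
Make-up = target − compressed = -34 − (-37) = 3 dB.

3 dB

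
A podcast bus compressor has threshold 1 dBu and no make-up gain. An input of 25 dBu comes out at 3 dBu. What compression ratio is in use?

12:1

Input overshoot = 25 − 1 = 24 dB; output overshoot = 3 − 1 = 2 dB.
Ratio = 24 / 2 = 12.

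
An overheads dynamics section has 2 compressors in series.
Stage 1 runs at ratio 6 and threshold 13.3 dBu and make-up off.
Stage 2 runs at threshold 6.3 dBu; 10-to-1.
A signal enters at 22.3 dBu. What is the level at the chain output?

7.15 dBu

Stage 1: 9 dB above 13.3 dBu, reduced 6:1 to 1.5 dB above → 14.8 dBu.
Stage 2: overshoot 8.5 dB → 8.5/10 = 0.85 dB → 7.15 dBu.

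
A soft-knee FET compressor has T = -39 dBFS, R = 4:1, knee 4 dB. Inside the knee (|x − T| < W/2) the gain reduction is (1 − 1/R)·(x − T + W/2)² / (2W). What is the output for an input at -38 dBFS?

-38.84375 dBFS

x − T + W/2 = -38 − (-39) + 2 = 3.
GR = (1 − 1/4) × 3² / 8 = 0.75 × 9 / 8 = 0.84375 dB.
Output = -38 − 0.84375 = -38.84375 dBFS.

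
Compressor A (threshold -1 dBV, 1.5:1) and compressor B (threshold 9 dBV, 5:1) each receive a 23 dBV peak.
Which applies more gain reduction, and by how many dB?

B, by 3.2 dB

A: GR = 24 − 24/1.5 = 8 dB.
B: GR = 14 − 14/5 = 11.2 dB.
Difference: 3.2 dB in favour of B.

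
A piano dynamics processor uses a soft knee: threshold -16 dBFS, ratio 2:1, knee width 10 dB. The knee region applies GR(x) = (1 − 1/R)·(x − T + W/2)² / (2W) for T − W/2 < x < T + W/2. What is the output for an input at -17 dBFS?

-17.4 dBFS

x − T + W/2 = -17 − (-16) + 5 = 4.
GR = (1 − 1/2) × 4² / 20 = 0.5 × 16 / 20 = 0.4 dB.
Output = -17 − 0.4 = -17.4 dBFS.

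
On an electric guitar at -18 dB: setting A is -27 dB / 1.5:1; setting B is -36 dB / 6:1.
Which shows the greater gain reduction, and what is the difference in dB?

A: overshoot 9 dB → output overshoot 6 dB → GR 3 dB.
B: overshoot 18 dB → output overshoot 3 dB → GR 15 dB.
B applies 12 dB more gain reduction.

B, by 12 dB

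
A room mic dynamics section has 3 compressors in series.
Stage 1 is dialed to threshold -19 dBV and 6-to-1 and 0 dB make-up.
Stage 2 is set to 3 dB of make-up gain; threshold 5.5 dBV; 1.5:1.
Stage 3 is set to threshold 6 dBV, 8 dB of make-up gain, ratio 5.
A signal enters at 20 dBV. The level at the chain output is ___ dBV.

Stage 1: 20 dBV is 39 dB over -19 dBV; at 6:1 that becomes 6.5 dB over, giving -12.5 dBV.
Stage 2: -12.5 dBV is at or below the 5.5 dBV threshold — no compression; make-up brings it to -9.5 dBV.
Stage 3: below threshold (-9.5 ≤ 6); passes unchanged; make-up brings it to -1.5 dBV.

-1.5 dBV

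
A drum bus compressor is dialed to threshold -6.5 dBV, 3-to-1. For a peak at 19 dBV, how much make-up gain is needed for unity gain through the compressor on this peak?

The peak compresses to -6.5 + 25.5/3 = 2 dBV.
To reach 19 dBV requires 19 − 2 = 17 dB of make-up.

17 dB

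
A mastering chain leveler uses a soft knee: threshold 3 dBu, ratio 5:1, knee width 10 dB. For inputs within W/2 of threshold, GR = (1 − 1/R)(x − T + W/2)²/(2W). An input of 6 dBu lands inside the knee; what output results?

x − T + W/2 = 6 − 3 + 5 = 8.
GR = (1 − 1/5) × 8² / 20 = 0.8 × 64 / 20 = 2.56 dB.
Output = 6 − 2.56 = 3.44 dBu.

3.44 dBu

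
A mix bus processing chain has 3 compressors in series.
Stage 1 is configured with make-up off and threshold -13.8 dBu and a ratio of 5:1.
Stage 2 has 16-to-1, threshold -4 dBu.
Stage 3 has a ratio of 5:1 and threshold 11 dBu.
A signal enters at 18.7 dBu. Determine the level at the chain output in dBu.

Stage 1: 18.7 dBu is 32.5 dB over -13.8 dBu; at 5:1 that becomes 6.5 dB over, giving -7.3 dBu.
Stage 2: -7.3 dBu ≤ -4 dBu, so stage 2 doesn't engage; output -7.3 dBu.
Stage 3: -7.3 dBu is at or below the 11 dBu threshold — no compression; output -7.3 dBu.

-7.3 dBu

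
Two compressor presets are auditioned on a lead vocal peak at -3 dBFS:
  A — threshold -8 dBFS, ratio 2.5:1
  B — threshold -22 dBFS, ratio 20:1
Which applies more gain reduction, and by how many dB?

B, by 15.05 dB

A: overshoot 5 dB → output overshoot 2 dB → GR 3 dB.
B: overshoot 19 dB → output overshoot 0.95 dB → GR 18.05 dB.
B reduces 15.05 dB more.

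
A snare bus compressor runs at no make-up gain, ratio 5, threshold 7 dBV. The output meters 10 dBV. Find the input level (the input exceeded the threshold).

Post-compression overshoot = 10 − 7 = 3 dB.
Undo the ratio: input overshoot = 3 × 5 = 15 dB, giving input = 22 dBV.

22 dBV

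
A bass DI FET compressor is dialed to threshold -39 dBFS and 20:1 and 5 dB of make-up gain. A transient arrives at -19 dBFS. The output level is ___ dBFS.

Overshoot: -19 − (-39) = 20 dB.
20:1 compression reduces that to 20/20 = 1 dB over.
Output = -39 + 1 = -38 dBFS; make-up adds 5 dB, giving -33 dBFS.

-33 dBFS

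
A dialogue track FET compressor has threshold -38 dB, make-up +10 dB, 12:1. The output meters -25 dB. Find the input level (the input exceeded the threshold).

-2 dB

Stripping the +10 dB make-up gives -35 dB at the gain stage.
Post-compression overshoot = -35 − (-38) = 3 dB.
Input overshoot = R × output overshoot = 36 dB → input = -38 + 36 = -2 dB.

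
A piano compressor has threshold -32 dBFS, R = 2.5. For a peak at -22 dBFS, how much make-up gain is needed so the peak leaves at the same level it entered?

Without make-up, output = threshold + overshoot/2.5 = -32 + 4 = -28 dBFS.
Gap to target: 6 dB.

6 dB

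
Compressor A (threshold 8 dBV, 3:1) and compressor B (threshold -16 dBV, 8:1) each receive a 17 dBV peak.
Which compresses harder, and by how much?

B, by 22.875 dB

A: 9 dB over, compressed to 3 dB over, so 6 dB of GR.
B: 33 dB over, compressed to 4.125 dB over, so 28.875 dB of GR.
B reduces 22.875 dB more.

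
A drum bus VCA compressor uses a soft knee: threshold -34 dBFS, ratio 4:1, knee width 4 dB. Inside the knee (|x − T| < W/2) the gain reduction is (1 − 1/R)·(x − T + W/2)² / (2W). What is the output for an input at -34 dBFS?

-34.375 dBFS

x − T + W/2 = -34 − (-34) + 2 = 2.
GR = (1 − 1/4) × 2² / 8 = 0.75 × 4 / 8 = 0.375 dB.
Output = -34 − 0.375 = -34.375 dBFS.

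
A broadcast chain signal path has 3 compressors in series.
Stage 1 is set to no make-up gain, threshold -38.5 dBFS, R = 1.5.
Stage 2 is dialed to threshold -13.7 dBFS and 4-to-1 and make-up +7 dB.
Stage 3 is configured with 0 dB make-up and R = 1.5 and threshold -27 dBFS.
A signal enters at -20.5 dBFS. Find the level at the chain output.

-22 dBFS

Stage 1: 18 dB above -38.5 dBFS, reduced 1.5:1 to 12 dB above → -26.5 dBFS.
Stage 2: -26.5 dBFS ≤ -13.7 dBFS, so stage 2 doesn't engage; make-up brings it to -19.5 dBFS.
Stage 3: overshoot 7.5 dB → 7.5/1.5 = 5 dB → -22 dBFS.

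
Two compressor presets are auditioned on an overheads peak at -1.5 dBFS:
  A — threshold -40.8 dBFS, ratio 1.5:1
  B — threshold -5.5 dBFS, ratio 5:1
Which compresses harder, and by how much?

A: 39.3 dB over, compressed to 26.2 dB over, so 13.1 dB of GR.
B: 4 dB over, compressed to 0.8 dB over, so 3.2 dB of GR.
A applies 9.9 dB more gain reduction.

A, by 9.9 dB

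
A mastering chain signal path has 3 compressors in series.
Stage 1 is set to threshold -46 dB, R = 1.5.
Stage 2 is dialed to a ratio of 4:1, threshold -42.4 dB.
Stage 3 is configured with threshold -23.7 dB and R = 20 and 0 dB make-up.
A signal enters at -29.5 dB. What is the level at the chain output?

-40.55 dB

Stage 1: 16.5 dB above -46 dB, reduced 1.5:1 to 11 dB above → -35 dB.
Stage 2: 7.4 dB above -42.4 dB, reduced 4:1 to 1.85 dB above → -40.55 dB.
Stage 3: -40.55 dB is at or below the -23.7 dB threshold — no compression; output -40.55 dB.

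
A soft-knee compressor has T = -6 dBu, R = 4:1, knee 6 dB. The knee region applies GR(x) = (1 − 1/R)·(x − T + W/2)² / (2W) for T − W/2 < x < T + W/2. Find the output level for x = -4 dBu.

x − T + W/2 = -4 − (-6) + 3 = 5.
GR = (1 − 1/4) × 5² / 12 = 0.75 × 25 / 12 = 1.5625 dB.
Output = -4 − 1.5625 = -5.5625 dBu.

-5.5625 dBu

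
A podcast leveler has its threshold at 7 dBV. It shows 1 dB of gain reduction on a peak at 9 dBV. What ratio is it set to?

Input overshoot = 9 − 7 = 2 dB.
Output overshoot = 2 − 1 = 1 dB.
Ratio = input overshoot / output overshoot = 2 / 1 = 2.

2:1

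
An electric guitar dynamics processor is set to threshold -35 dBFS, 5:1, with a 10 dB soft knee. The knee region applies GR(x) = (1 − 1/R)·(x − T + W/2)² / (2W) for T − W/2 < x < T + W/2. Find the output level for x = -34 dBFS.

-35.44 dBFS

x − T + W/2 = -34 − (-35) + 5 = 6.
GR = (1 − 1/5) × 6² / 20 = 0.8 × 36 / 20 = 1.44 dB.
Output = -34 − 1.44 = -35.44 dBFS.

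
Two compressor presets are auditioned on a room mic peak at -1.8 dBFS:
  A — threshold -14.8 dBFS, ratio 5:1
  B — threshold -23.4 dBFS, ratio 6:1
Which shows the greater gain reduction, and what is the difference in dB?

A: 13 dB over, compressed to 2.6 dB over, so 10.4 dB of GR.
B: 21.6 dB over, compressed to 3.6 dB over, so 18 dB of GR.
B reduces 7.6 dB more.

B, by 7.6 dB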